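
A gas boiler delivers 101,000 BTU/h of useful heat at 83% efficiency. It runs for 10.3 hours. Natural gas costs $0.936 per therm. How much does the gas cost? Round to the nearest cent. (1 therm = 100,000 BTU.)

$11.73

Heat delivered = 101,000 BTU/h × 10.3 h = 1,040,300 BTU
Gas input = 1,040,300 / 0.83 = 1,253,373 BTU
= 1,253,373 / 100,000 = 12.53 therm
Cost = 12.53 × $0.936/therm = $11.73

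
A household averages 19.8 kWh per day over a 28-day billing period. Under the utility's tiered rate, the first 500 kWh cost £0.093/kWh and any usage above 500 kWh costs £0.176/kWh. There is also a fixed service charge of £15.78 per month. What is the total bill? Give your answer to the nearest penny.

Usage = 19.8 kWh/day × 28 days = 554.4 kWh
First 500 kWh × £0.093 = £46.50
Remaining 54.4 kWh × £0.176 = £9.57
Energy charge = £56.07; + service £15.78 = £71.85

£71.85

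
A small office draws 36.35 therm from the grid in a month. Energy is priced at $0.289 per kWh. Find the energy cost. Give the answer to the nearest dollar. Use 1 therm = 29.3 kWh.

36.35 therm × (29.3 kWh/therm) = 1,065 kWh
Cost = 1,065 kWh × $0.289/kWh = $307.80 ≈ $308

$308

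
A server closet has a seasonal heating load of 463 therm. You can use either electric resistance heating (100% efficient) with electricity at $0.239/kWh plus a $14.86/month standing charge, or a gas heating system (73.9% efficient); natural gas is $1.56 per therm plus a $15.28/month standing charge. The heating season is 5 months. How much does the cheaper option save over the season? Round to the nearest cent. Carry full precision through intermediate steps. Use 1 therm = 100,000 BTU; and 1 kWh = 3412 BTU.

$2263.70

Heat load = 463 therm × 100,000 = 46,300,000 BTU
Gas: input = 46,300,000 / 0.739 = 62,652,233 BTU = 626.5 therm → 626.5 × $1.56 = $977.37; + 5 × $15.28 standing = $1,053.77
Electric: 46,300,000 BTU / 3412 = 13,570 kWh → × $0.239 = $3,243.17; + 5 × $14.86 standing = $3,317.47
Difference = |$1,053.77 − $3,317.47| = $2,263.70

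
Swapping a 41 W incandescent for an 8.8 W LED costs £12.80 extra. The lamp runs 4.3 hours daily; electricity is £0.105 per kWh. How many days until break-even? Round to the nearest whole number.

880 days

Power saved = 41 − 8.8 = 32.2 W
Daily energy saved = 32.2 W × 4.3 h = 138.5 Wh = 0.13846 kWh
Daily savings = 0.13846 × £0.105 = £0.0145
Payback = £12.80 / £0.0145 per day = 880.4 days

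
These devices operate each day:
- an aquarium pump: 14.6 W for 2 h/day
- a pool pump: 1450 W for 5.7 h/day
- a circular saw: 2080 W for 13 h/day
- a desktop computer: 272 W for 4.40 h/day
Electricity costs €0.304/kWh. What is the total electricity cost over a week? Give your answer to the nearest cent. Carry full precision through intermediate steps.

€77.74

aquarium pump: 14.6 W × 2 h × 7 d = 204 Wh = 0.2044 kWh
pool pump: 1450 W × 5.7 h × 7 d = 57,855 Wh = 57.85 kWh
circular saw: 2080 W × 13 h × 7 d = 189,280 Wh = 189.3 kWh
desktop computer: 272 W × 4.40 h × 7 d = 8,378 Wh = 8.378 kWh
Total energy = 0.2044 + 57.85 + 189.3 + 8.378 = 255.7 kWh
Cost = 255.7 kWh × €0.304 = €77.74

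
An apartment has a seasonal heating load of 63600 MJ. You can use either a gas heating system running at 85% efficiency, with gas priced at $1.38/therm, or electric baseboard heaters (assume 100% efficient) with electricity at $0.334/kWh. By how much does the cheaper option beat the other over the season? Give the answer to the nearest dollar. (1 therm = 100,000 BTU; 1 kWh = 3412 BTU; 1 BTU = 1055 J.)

$4922

Heat load = 63600 MJ = 63,600,000,000 J / 1055 = 60,284,360 BTU
Gas: input = 60,284,360 / 0.85 = 70,922,777 BTU = 709.2 therm → 709.2 × $1.38 = $978.73
Electric: 60,284,360 BTU / 3412 = 17,670 kWh → × $0.334 = $5,901.22
Difference = |$978.73 − $5,901.22| = $4,922.49 ≈ $4922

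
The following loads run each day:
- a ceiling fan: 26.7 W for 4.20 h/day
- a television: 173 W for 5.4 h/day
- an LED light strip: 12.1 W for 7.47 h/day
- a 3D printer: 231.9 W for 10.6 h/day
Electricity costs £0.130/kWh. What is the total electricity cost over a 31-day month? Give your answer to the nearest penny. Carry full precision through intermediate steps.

£14.49

ceiling fan: 26.7 W × 4.20 h × 31 d = 3,476 Wh = 3.476 kWh
television: 173 W × 5.4 h × 31 d = 28,960 Wh = 28.96 kWh
LED light strip: 12.1 W × 7.47 h × 31 d = 2,802 Wh = 2.802 kWh
3D printer: 231.9 W × 10.6 h × 31 d = 76,202 Wh = 76.2 kWh
Total energy = 3.476 + 28.96 + 2.802 + 76.2 = 111.4 kWh
Cost = 111.4 kWh × £0.130 = £14.49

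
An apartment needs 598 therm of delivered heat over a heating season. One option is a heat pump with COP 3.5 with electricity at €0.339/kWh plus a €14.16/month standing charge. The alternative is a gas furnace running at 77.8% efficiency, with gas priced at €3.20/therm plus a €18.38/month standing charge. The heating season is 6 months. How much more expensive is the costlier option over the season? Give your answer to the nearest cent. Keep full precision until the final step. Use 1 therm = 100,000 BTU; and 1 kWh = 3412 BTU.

Heat load = 598 therm × 100,000 = 59,800,000 BTU
Gas: input = 59,800,000 / 0.778 = 76,863,753 BTU = 768.6 therm → 768.6 × €3.20 = €2,459.64; + 6 × €18.38 standing = €2,569.92
Heat pump: 59,800,000 BTU / 3412 = 17,530 kWh heat; / 3.5 = 5,008 kWh in → × €0.339 = €1,697.55; + 6 × €14.16 standing = €1,782.51
Difference = |€2,569.92 − €1,782.51| = €787.41

€787.41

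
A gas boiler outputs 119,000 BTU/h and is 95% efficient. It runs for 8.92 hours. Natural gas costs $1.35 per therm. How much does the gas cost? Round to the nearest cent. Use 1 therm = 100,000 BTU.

$15.08

Heat delivered = 119,000 BTU/h × 8.92 h = 1,061,480 BTU
Gas input = 1,061,480 / 0.95 = 1,117,347 BTU
= 1,117,347 / 100,000 = 11.17 therm
Cost = 11.17 × $1.35/therm = $15.08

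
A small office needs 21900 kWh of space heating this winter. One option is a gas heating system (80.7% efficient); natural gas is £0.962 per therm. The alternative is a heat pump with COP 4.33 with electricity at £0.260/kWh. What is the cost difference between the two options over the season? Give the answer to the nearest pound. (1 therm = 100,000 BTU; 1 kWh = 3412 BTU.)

£424

Heat load = 21900 kWh × 3412 = 74,722,800 BTU
Gas: input = 74,722,800 / 0.807 = 92,593,309 BTU = 925.9 therm → 925.9 × £0.962 = £890.75
Heat pump: 74,722,800 BTU / 3412 = 21,900 kWh heat; / 4.33 = 5,058 kWh in → × £0.260 = £1,315.01
Difference = |£890.75 − £1,315.01| = £424.26 ≈ £424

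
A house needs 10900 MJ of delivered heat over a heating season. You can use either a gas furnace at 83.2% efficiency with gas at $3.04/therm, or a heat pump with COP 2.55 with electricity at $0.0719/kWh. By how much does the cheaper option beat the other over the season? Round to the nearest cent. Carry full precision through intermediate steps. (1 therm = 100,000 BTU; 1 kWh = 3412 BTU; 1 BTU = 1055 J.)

$292.13

Heat load = 10900 MJ = 10,900,000,000 J / 1055 = 10,331,754 BTU
Gas: input = 10,331,754 / 0.832 = 12,417,973 BTU = 124.2 therm → 124.2 × $3.04 = $377.51
Heat pump: 10,331,754 BTU / 3412 = 3,028 kWh heat; / 2.55 = 1,187 kWh in → × $0.0719 = $85.38
Difference = |$377.51 − $85.38| = $292.13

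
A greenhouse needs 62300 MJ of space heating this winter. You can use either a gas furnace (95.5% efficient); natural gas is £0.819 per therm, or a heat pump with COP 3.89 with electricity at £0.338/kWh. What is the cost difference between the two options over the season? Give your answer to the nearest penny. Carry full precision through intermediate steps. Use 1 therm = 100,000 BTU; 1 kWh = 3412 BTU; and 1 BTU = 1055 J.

£997.39

Heat load = 62300 MJ = 62,300,000,000 J / 1055 = 59,052,133 BTU
Gas: input = 59,052,133 / 0.955 = 61,834,694 BTU = 618.3 therm → 618.3 × £0.819 = £506.43
Heat pump: 59,052,133 BTU / 3412 = 17,310 kWh heat; / 3.89 = 4,449 kWh in → × £0.338 = £1,503.81
Difference = |£506.43 − £1,503.81| = £997.39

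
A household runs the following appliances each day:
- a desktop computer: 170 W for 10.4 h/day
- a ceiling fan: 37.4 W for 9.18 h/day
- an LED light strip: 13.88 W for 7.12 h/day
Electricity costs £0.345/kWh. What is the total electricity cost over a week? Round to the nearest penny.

£5.34

desktop computer: 170 W × 10.4 h × 7 d = 12,376 Wh = 12.38 kWh
ceiling fan: 37.4 W × 9.18 h × 7 d = 2,403 Wh = 2.403 kWh
LED light strip: 13.88 W × 7.12 h × 7 d = 692 Wh = 0.6918 kWh
Total energy = 12.38 + 2.403 + 0.6918 = 15.47 kWh
Cost = 15.47 kWh × £0.345 = £5.34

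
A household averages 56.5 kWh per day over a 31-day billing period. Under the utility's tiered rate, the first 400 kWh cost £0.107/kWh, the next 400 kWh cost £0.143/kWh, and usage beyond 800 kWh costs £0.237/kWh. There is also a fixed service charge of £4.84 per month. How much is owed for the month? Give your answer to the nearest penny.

Usage = 56.5 kWh/day × 31 days = 1751.5 kWh
First 400 kWh × £0.107 = £42.80
Next 400 kWh × £0.143 = £57.20
Remaining 951.5 kWh × £0.237 = £225.51
Energy charge = £325.51; + service £4.84 = £330.35

£330.35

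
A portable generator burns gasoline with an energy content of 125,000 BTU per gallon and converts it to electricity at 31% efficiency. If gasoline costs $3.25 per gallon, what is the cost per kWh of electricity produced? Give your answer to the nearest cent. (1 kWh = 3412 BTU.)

Electrical output per gallon = 125,000 BTU × 0.31 / 3412 BTU/kWh = 11.36 kWh
Cost per kWh = $3.25 / 11.36 kWh = $0.286

$0.29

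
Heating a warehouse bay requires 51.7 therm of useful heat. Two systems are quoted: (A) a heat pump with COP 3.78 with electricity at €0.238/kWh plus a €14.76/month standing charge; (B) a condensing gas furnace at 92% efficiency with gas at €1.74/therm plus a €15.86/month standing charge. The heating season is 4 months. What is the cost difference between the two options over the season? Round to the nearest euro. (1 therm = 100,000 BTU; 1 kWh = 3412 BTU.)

Heat load = 51.7 therm × 100,000 = 5,170,000 BTU
Gas: input = 5,170,000 / 0.92 = 5,619,565 BTU = 56.2 therm → 56.2 × €1.74 = €97.78; + 4 × €15.86 standing = €161.22
Heat pump: 5,170,000 BTU / 3412 = 1,515 kWh heat; / 3.78 = 400.9 kWh in → × €0.238 = €95.40; + 4 × €14.76 standing = €154.44
Difference = |€161.22 − €154.44| = €6.78 ≈ €7

€7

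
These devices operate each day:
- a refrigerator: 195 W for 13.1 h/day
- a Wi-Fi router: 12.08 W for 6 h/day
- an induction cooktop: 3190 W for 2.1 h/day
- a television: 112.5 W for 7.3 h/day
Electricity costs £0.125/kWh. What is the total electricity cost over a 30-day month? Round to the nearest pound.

£38

refrigerator: 195 W × 13.1 h × 30 d = 76,635 Wh = 76.64 kWh
Wi-Fi router: 12.08 W × 6 h × 30 d = 2,174 Wh = 2.174 kWh
induction cooktop: 3190 W × 2.1 h × 30 d = 200,970 Wh = 201 kWh
television: 112.5 W × 7.3 h × 30 d = 24,638 Wh = 24.64 kWh
Total energy = 76.64 + 2.174 + 201 + 24.64 = 304.4 kWh
Cost = 304.4 kWh × £0.125 = £38.05 ≈ £38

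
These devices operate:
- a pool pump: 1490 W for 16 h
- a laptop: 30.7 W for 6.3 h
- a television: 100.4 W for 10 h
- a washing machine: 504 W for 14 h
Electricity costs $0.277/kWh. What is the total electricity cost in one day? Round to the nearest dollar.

$9

pool pump: 1490 W × 16 h = 23,840 Wh = 23.84 kWh
laptop: 30.7 W × 6.3 h = 193 Wh = 0.1934 kWh
television: 100.4 W × 10 h = 1,004 Wh = 1.004 kWh
washing machine: 504 W × 14 h = 7,056 Wh = 7.056 kWh
Total energy = 23.84 + 0.1934 + 1.004 + 7.056 = 32.09 kWh
Cost = 32.09 kWh × $0.277 = $8.89 ≈ $9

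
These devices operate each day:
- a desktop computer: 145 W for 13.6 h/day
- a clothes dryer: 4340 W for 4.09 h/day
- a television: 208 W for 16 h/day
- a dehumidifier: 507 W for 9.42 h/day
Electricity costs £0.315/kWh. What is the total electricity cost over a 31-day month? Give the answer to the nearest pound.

£272

desktop computer: 145 W × 13.6 h × 31 d = 61,132 Wh = 61.13 kWh
clothes dryer: 4340 W × 4.09 h × 31 d = 550,269 Wh = 550.3 kWh
television: 208 W × 16 h × 31 d = 103,168 Wh = 103.2 kWh
dehumidifier: 507 W × 9.42 h × 31 d = 148,054 Wh = 148.1 kWh
Total energy = 61.13 + 550.3 + 103.2 + 148.1 = 862.6 kWh
Cost = 862.6 kWh × £0.315 = £271.73 ≈ £272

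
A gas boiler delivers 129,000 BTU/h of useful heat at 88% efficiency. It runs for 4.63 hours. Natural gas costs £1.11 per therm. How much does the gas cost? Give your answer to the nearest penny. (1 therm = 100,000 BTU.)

Heat delivered = 129,000 BTU/h × 4.63 h = 597,270 BTU
Gas input = 597,270 / 0.88 = 678,716 BTU
= 678,716 / 100,000 = 6.787 therm
Cost = 6.787 × £1.11/therm = £7.53

£7.53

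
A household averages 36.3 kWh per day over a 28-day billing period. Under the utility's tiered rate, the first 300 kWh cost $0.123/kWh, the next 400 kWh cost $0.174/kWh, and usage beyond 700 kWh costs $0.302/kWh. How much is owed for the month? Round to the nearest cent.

Usage = 36.3 kWh/day × 28 days = 1016.4 kWh
First 300 kWh × $0.123 = $36.90
Next 400 kWh × $0.174 = $69.60
Remaining 316.4 kWh × $0.302 = $95.55
Total = $202.05

$202.05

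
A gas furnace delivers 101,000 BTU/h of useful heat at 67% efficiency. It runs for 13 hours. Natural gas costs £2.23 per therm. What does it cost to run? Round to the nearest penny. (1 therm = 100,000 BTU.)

Heat delivered = 101,000 BTU/h × 13 h = 1,313,000 BTU
Gas input = 1,313,000 / 0.67 = 1,959,701 BTU
= 1,959,701 / 100,000 = 19.6 therm
Cost = 19.6 × £2.23/therm = £43.70

£43.70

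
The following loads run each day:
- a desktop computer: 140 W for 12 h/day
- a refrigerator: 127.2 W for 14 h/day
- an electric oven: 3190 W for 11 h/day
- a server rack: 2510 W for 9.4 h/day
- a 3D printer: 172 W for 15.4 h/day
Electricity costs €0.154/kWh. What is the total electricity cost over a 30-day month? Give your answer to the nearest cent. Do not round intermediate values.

€299.35

desktop computer: 140 W × 12 h × 30 d = 50,400 Wh = 50.4 kWh
refrigerator: 127.2 W × 14 h × 30 d = 53,424 Wh = 53.42 kWh
electric oven: 3190 W × 11 h × 30 d = 1,052,700 Wh = 1,053 kWh
server rack: 2510 W × 9.4 h × 30 d = 707,820 Wh = 707.8 kWh
3D printer: 172 W × 15.4 h × 30 d = 79,464 Wh = 79.46 kWh
Total energy = 50.4 + 53.42 + 1,053 + 707.8 + 79.46 = 1,944 kWh
Cost = 1,944 kWh × €0.154 = €299.35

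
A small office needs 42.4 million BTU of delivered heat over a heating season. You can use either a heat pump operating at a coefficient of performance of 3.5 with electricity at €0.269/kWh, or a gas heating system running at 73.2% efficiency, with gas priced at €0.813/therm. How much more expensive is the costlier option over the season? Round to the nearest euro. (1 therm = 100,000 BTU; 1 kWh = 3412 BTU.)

€484

Heat load = 42.4 × 10⁶ BTU = 42,400,000 BTU
Gas: input = 42,400,000 / 0.732 = 57,923,497 BTU = 579.2 therm → 579.2 × €0.813 = €470.92
Heat pump: 42,400,000 BTU / 3412 = 12,430 kWh heat; / 3.5 = 3,550 kWh in → × €0.269 = €955.08
Difference = |€470.92 − €955.08| = €484.16 ≈ €484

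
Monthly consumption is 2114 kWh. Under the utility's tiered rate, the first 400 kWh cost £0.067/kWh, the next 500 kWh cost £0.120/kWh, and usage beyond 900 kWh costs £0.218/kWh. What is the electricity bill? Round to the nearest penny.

First 400 kWh × £0.067 = £26.80
Next 500 kWh × £0.120 = £60.00
Remaining 1214 kWh × £0.218 = £264.65
Total = £351.45

£351.45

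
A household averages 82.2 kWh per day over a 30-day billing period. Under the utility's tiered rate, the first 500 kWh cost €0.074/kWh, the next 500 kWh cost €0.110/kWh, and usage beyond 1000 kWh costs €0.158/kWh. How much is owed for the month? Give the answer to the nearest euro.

Usage = 82.2 kWh/day × 30 days = 2466 kWh
First 500 kWh × €0.074 = €37.00
Next 500 kWh × €0.110 = €55.00
Remaining 1466 kWh × €0.158 = €231.63
Total = €323.63 ≈ €324

€324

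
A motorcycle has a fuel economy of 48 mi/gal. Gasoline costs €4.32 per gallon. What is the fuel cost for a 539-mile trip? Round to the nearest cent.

€48.51

Fuel = 539 mi / 48 mpg = 11.23 gal
Cost = 11.23 gal × €4.32/gal = €48.51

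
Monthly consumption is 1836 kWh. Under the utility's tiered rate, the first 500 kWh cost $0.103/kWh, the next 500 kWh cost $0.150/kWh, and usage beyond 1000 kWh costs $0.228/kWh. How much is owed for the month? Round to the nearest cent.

First 500 kWh × $0.103 = $51.50
Next 500 kWh × $0.150 = $75.00
Remaining 836 kWh × $0.228 = $190.61
Total = $317.11

$317.11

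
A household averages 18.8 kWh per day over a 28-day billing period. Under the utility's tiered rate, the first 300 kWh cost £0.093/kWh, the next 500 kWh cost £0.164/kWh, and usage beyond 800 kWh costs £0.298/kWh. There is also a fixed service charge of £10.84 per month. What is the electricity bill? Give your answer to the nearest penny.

£75.87

Usage = 18.8 kWh/day × 28 days = 526.4 kWh
First 300 kWh × £0.093 = £27.90
Next 226.4 kWh × £0.164 = £37.13
Remaining tier: 0 kWh (not reached)
Energy charge = £65.03; + service £10.84 = £75.87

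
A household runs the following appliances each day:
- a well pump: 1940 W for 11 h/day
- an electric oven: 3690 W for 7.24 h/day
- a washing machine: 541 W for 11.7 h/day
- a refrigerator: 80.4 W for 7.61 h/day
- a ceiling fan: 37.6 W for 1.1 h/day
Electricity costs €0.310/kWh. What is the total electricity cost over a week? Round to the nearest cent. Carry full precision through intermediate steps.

well pump: 1940 W × 11 h × 7 d = 149,380 Wh = 149.4 kWh
electric oven: 3690 W × 7.24 h × 7 d = 187,009 Wh = 187 kWh
washing machine: 541 W × 11.7 h × 7 d = 44,308 Wh = 44.31 kWh
refrigerator: 80.4 W × 7.61 h × 7 d = 4,283 Wh = 4.283 kWh
ceiling fan: 37.6 W × 1.1 h × 7 d = 290 Wh = 0.2895 kWh
Total energy = 149.4 + 187 + 44.31 + 4.283 + 0.2895 = 385.3 kWh
Cost = 385.3 kWh × €0.310 = €119.43

€119.43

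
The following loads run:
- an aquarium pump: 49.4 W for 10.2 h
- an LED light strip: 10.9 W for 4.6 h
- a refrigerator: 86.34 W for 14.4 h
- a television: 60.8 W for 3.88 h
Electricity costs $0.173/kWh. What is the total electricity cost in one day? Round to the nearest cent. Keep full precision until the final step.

$0.35

aquarium pump: 49.4 W × 10.2 h = 504 Wh = 0.5039 kWh
LED light strip: 10.9 W × 4.6 h = 50 Wh = 0.05014 kWh
refrigerator: 86.34 W × 14.4 h = 1,243 Wh = 1.243 kWh
television: 60.8 W × 3.88 h = 236 Wh = 0.2359 kWh
Total energy = 0.5039 + 0.05014 + 1.243 + 0.2359 = 2.033 kWh
Cost = 2.033 kWh × $0.173 = $0.35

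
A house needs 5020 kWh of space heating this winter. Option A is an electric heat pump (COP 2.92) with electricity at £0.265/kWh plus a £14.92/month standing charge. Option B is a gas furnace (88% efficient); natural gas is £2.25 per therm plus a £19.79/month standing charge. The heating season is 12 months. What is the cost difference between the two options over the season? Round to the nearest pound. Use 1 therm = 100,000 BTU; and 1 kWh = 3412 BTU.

Heat load = 5020 kWh × 3412 = 17,128,240 BTU
Gas: input = 17,128,240 / 0.88 = 19,463,909 BTU = 194.6 therm → 194.6 × £2.25 = £437.94; + 12 × £19.79 standing = £675.42
Heat pump: 17,128,240 BTU / 3412 = 5,020 kWh heat; / 2.92 = 1,719 kWh in → × £0.265 = £455.58; + 12 × £14.92 standing = £634.62
Difference = |£675.42 − £634.62| = £40.80 ≈ £41

£41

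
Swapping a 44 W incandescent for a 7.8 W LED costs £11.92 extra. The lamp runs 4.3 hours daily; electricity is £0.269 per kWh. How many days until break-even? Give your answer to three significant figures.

Power saved = 44 − 7.8 = 36.2 W
Daily energy saved = 36.2 W × 4.3 h = 155.7 Wh = 0.15566 kWh
Daily savings = 0.15566 × £0.269 = £0.0419
Payback = £11.92 / £0.0419 per day = 284.7 days

285 days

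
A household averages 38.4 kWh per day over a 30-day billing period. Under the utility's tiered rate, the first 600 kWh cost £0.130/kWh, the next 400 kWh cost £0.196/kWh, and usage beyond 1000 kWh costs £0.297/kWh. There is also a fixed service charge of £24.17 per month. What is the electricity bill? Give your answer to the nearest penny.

Usage = 38.4 kWh/day × 30 days = 1152 kWh
First 600 kWh × £0.130 = £78.00
Next 400 kWh × £0.196 = £78.40
Remaining 152 kWh × £0.297 = £45.14
Energy charge = £201.54; + service £24.17 = £225.71

£225.71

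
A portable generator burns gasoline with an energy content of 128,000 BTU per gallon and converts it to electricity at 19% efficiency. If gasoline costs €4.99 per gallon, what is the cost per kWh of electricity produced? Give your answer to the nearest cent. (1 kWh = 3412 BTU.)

€0.70

Electrical output per gallon = 128,000 BTU × 0.19 / 3412 BTU/kWh = 7.128 kWh
Cost per kWh = €4.99 / 7.128 kWh = €0.700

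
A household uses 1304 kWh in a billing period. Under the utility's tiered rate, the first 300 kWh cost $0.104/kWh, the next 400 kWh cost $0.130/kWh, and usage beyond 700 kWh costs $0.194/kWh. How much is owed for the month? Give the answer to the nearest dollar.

First 300 kWh × $0.104 = $31.20
Next 400 kWh × $0.130 = $52.00
Remaining 604 kWh × $0.194 = $117.18
Total = $200.38 ≈ $200

$200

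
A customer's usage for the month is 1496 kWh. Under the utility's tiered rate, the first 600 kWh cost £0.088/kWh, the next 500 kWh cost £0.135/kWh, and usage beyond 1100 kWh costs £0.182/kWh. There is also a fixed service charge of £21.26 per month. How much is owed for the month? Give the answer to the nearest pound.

£214

First 600 kWh × £0.088 = £52.80
Next 500 kWh × £0.135 = £67.50
Remaining 396 kWh × £0.182 = £72.07
Energy charge = £192.37; + service £21.26 = £213.63 ≈ £214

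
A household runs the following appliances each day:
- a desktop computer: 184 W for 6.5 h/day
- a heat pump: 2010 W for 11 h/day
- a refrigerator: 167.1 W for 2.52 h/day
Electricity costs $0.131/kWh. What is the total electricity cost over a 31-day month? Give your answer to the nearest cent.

$96.36

desktop computer: 184 W × 6.5 h × 31 d = 37,076 Wh = 37.08 kWh
heat pump: 2010 W × 11 h × 31 d = 685,410 Wh = 685.4 kWh
refrigerator: 167.1 W × 2.52 h × 31 d = 13,054 Wh = 13.05 kWh
Total energy = 37.08 + 685.4 + 13.05 = 735.5 kWh
Cost = 735.5 kWh × $0.131 = $96.36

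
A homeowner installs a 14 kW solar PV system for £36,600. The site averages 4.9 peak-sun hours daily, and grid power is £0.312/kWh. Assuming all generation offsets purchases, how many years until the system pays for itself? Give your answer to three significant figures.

4.68 years

Daily generation = 14 kW × 4.9 h = 68.6 kWh
Annual generation = 68.6 × 365 = 25039 kWh
Annual savings = 25039 × £0.312 = £7,812.17
Payback = £36,600 / £7,812.17 = 4.68 years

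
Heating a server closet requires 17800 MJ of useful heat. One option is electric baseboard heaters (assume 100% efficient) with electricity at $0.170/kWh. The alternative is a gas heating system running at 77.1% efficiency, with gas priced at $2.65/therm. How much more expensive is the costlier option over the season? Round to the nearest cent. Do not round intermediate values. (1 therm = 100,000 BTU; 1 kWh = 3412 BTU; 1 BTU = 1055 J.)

$260.73

Heat load = 17800 MJ = 17,800,000,000 J / 1055 = 16,872,038 BTU
Gas: input = 16,872,038 / 0.771 = 21,883,318 BTU = 218.8 therm → 218.8 × $2.65 = $579.91
Electric: 16,872,038 BTU / 3412 = 4,945 kWh → × $0.170 = $840.63
Difference = |$579.91 − $840.63| = $260.73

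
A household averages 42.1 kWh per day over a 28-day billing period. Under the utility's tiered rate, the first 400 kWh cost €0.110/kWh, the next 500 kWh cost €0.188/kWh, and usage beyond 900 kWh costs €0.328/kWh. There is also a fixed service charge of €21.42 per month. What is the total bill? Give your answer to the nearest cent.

Usage = 42.1 kWh/day × 28 days = 1178.8 kWh
First 400 kWh × €0.110 = €44.00
Next 500 kWh × €0.188 = €94.00
Remaining 278.8 kWh × €0.328 = €91.45
Energy charge = €229.45; + service €21.42 = €250.87

€250.87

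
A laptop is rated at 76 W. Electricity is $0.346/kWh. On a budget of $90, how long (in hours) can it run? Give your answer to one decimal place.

Energy budget = $90 / $0.346 per kWh = 260.1 kWh = 260,116 Wh
Runtime = 260,116 Wh / 76 W = 3,423 h

3422.6 h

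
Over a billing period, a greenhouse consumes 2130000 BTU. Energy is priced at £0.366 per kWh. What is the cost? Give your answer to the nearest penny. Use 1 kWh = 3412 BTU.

£228.48

2130000 BTU × (0.00029308 kWh/BTU) = 624.3 kWh
Cost = 624.3 kWh × £0.366/kWh = £228.48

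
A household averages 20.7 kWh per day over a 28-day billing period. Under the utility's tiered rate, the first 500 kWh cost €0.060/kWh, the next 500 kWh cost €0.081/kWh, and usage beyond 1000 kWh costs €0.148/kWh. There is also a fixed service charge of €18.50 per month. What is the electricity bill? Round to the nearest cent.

Usage = 20.7 kWh/day × 28 days = 579.6 kWh
First 500 kWh × €0.060 = €30.00
Next 79.6 kWh × €0.081 = €6.45
Remaining tier: 0 kWh (not reached)
Energy charge = €36.45; + service €18.50 = €54.95

€54.95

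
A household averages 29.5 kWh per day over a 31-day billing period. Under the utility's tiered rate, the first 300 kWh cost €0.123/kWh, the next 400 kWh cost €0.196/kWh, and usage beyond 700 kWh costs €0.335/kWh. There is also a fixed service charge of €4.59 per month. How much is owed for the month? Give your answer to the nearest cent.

€191.75

Usage = 29.5 kWh/day × 31 days = 914.5 kWh
First 300 kWh × €0.123 = €36.90
Next 400 kWh × €0.196 = €78.40
Remaining 214.5 kWh × €0.335 = €71.86
Energy charge = €187.16; + service €4.59 = €191.75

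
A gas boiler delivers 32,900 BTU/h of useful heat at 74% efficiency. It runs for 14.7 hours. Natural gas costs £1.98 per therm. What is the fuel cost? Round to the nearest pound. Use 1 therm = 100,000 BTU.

£13

Heat delivered = 32,900 BTU/h × 14.7 h = 483,630 BTU
Gas input = 483,630 / 0.74 = 653,554 BTU
= 653,554 / 100,000 = 6.536 therm
Cost = 6.536 × £1.98/therm = £12.94 ≈ £13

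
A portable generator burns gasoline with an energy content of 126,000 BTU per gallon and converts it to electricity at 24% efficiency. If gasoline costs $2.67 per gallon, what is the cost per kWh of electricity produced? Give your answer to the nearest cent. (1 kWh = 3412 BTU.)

$0.30

Electrical output per gallon = 126,000 BTU × 0.24 / 3412 BTU/kWh = 8.863 kWh
Cost per kWh = $2.67 / 8.863 kWh = $0.301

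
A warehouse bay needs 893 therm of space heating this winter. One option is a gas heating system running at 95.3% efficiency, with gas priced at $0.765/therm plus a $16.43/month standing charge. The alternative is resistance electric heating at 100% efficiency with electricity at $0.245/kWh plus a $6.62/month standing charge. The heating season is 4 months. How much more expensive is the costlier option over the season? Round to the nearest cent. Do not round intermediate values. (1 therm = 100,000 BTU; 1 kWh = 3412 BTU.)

$5656.15

Heat load = 893 therm × 100,000 = 89,300,000 BTU
Gas: input = 89,300,000 / 0.953 = 93,704,092 BTU = 937 therm → 937 × $0.765 = $716.84; + 4 × $16.43 standing = $782.56
Electric: 89,300,000 BTU / 3412 = 26,170 kWh → × $0.245 = $6,412.22; + 4 × $6.62 standing = $6,438.70
Difference = |$782.56 − $6,438.70| = $5,656.15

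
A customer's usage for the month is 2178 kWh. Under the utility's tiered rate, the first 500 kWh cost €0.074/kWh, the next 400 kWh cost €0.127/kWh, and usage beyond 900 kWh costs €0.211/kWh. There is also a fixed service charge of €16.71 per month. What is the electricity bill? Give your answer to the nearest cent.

€374.17

First 500 kWh × €0.074 = €37.00
Next 400 kWh × €0.127 = €50.80
Remaining 1278 kWh × €0.211 = €269.66
Energy charge = €357.46; + service €16.71 = €374.17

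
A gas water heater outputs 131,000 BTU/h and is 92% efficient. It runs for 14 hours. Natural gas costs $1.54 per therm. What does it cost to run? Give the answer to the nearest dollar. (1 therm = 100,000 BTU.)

$31

Heat delivered = 131,000 BTU/h × 14 h = 1,834,000 BTU
Gas input = 1,834,000 / 0.92 = 1,993,478 BTU
= 1,993,478 / 100,000 = 19.93 therm
Cost = 19.93 × $1.54/therm = $30.70 ≈ $31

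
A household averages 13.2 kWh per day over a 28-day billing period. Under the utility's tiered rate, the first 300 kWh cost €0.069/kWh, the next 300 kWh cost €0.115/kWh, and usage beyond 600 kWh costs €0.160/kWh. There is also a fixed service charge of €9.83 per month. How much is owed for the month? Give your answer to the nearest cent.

€38.53

Usage = 13.2 kWh/day × 28 days = 369.6 kWh
First 300 kWh × €0.069 = €20.70
Next 69.6 kWh × €0.115 = €8.00
Remaining tier: 0 kWh (not reached)
Energy charge = €28.70; + service €9.83 = €38.53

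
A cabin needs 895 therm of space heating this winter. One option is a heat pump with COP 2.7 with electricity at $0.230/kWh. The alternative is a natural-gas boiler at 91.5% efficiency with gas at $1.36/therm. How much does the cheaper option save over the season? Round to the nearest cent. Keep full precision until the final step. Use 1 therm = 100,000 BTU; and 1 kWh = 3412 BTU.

$904.22

Heat load = 895 therm × 100,000 = 89,500,000 BTU
Gas: input = 89,500,000 / 0.915 = 97,814,208 BTU = 978.1 therm → 978.1 × $1.36 = $1,330.27
Heat pump: 89,500,000 BTU / 3412 = 26,230 kWh heat; / 2.7 = 9,715 kWh in → × $0.230 = $2,234.49
Difference = |$1,330.27 − $2,234.49| = $904.22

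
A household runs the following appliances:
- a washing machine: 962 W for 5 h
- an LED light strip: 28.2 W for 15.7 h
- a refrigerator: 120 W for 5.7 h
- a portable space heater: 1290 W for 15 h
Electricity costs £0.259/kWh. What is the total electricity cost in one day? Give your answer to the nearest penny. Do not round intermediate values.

washing machine: 962 W × 5 h = 4,810 Wh = 4.81 kWh
LED light strip: 28.2 W × 15.7 h = 443 Wh = 0.4427 kWh
refrigerator: 120 W × 5.7 h = 684 Wh = 0.684 kWh
portable space heater: 1290 W × 15 h = 19,350 Wh = 19.35 kWh
Total energy = 4.81 + 0.4427 + 0.684 + 19.35 = 25.29 kWh
Cost = 25.29 kWh × £0.259 = £6.55

£6.55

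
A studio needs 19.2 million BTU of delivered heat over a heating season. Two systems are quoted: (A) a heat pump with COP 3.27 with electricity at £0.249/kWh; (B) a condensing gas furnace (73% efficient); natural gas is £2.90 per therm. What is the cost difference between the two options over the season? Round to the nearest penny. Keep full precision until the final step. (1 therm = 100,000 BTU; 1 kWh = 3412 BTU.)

Heat load = 19.2 × 10⁶ BTU = 19,200,000 BTU
Gas: input = 19,200,000 / 0.73 = 26,301,370 BTU = 263 therm → 263 × £2.90 = £762.74
Heat pump: 19,200,000 BTU / 3412 = 5,627 kWh heat; / 3.27 = 1,721 kWh in → × £0.249 = £428.49
Difference = |£762.74 − £428.49| = £334.25

£334.25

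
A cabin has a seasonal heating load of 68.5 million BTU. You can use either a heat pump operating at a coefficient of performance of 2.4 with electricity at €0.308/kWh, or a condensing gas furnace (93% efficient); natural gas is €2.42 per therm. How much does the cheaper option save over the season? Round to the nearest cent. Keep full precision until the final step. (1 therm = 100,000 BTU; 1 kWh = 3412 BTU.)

€793.97

Heat load = 68.5 × 10⁶ BTU = 68,500,000 BTU
Gas: input = 68,500,000 / 0.93 = 73,655,914 BTU = 736.6 therm → 736.6 × €2.42 = €1,782.47
Heat pump: 68,500,000 BTU / 3412 = 20,080 kWh heat; / 2.4 = 8,365 kWh in → × €0.308 = €2,576.45
Difference = |€1,782.47 − €2,576.45| = €793.97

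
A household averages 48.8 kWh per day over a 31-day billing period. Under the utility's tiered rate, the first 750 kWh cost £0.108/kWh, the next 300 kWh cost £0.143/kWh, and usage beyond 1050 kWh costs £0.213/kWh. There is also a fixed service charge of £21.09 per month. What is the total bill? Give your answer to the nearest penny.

Usage = 48.8 kWh/day × 31 days = 1512.8 kWh
First 750 kWh × £0.108 = £81.00
Next 300 kWh × £0.143 = £42.90
Remaining 462.8 kWh × £0.213 = £98.58
Energy charge = £222.48; + service £21.09 = £243.57

£243.57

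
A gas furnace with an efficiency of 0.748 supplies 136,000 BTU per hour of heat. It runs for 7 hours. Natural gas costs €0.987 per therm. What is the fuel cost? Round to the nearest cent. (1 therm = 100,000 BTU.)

€12.56

Heat delivered = 136,000 BTU/h × 7 h = 952,000 BTU
Gas input = 952,000 / 0.748 = 1,272,727 BTU
= 1,272,727 / 100,000 = 12.73 therm
Cost = 12.73 × €0.987/therm = €12.56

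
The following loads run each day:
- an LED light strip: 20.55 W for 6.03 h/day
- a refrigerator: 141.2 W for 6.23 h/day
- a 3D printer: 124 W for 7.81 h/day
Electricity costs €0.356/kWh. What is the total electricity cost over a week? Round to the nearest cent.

€4.91

LED light strip: 20.55 W × 6.03 h × 7 d = 867 Wh = 0.8674 kWh
refrigerator: 141.2 W × 6.23 h × 7 d = 6,158 Wh = 6.158 kWh
3D printer: 124 W × 7.81 h × 7 d = 6,779 Wh = 6.779 kWh
Total energy = 0.8674 + 6.158 + 6.779 = 13.8 kWh
Cost = 13.8 kWh × €0.356 = €4.91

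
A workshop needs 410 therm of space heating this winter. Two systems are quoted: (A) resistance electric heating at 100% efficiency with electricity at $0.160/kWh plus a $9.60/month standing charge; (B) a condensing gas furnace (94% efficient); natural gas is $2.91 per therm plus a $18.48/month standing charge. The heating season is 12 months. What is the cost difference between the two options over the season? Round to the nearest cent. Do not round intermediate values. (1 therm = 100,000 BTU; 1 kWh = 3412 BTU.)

$546.81

Heat load = 410 therm × 100,000 = 41,000,000 BTU
Gas: input = 41,000,000 / 0.94 = 43,617,021 BTU = 436.2 therm → 436.2 × $2.91 = $1,269.26; + 12 × $18.48 standing = $1,491.02
Electric: 41,000,000 BTU / 3412 = 12,020 kWh → × $0.160 = $1,922.63; + 12 × $9.60 standing = $2,037.83
Difference = |$1,491.02 − $2,037.83| = $546.81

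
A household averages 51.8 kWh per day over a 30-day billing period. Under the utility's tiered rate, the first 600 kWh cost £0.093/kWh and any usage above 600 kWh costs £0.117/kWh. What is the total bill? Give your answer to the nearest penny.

£167.42

Usage = 51.8 kWh/day × 30 days = 1554 kWh
First 600 kWh × £0.093 = £55.80
Remaining 954 kWh × £0.117 = £111.62
Total = £167.42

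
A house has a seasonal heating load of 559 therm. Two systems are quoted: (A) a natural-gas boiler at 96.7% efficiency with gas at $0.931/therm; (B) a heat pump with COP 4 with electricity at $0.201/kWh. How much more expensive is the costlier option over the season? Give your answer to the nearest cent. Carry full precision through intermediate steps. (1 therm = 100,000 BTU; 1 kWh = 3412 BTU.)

$285.07

Heat load = 559 therm × 100,000 = 55,900,000 BTU
Gas: input = 55,900,000 / 0.967 = 57,807,653 BTU = 578.1 therm → 578.1 × $0.931 = $538.19
Heat pump: 55,900,000 BTU / 3412 = 16,380 kWh heat; / 4 = 4,096 kWh in → × $0.201 = $823.26
Difference = |$538.19 − $823.26| = $285.07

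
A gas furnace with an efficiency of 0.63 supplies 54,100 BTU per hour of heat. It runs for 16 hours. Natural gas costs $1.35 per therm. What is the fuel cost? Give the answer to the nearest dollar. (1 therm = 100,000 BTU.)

$19

Heat delivered = 54,100 BTU/h × 16 h = 865,600 BTU
Gas input = 865,600 / 0.63 = 1,373,968 BTU
= 1,373,968 / 100,000 = 13.74 therm
Cost = 13.74 × $1.35/therm = $18.55 ≈ $19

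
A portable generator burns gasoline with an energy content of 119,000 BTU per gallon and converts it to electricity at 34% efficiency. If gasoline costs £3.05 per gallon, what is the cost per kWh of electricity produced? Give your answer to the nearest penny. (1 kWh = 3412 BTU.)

£0.26

Electrical output per gallon = 119,000 BTU × 0.34 / 3412 BTU/kWh = 11.86 kWh
Cost per kWh = £3.05 / 11.86 kWh = £0.257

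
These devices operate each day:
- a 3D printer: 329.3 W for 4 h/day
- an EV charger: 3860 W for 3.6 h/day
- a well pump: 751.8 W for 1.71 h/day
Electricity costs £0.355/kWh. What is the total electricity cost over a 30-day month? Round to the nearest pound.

3D printer: 329.3 W × 4 h × 30 d = 39,516 Wh = 39.52 kWh
EV charger: 3860 W × 3.6 h × 30 d = 416,880 Wh = 416.9 kWh
well pump: 751.8 W × 1.71 h × 30 d = 38,567 Wh = 38.57 kWh
Total energy = 39.52 + 416.9 + 38.57 = 495 kWh
Cost = 495 kWh × £0.355 = £175.71 ≈ £176

£176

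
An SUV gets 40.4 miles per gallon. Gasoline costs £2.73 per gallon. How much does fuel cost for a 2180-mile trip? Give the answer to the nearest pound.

£147

Fuel = 2180 mi / 40.4 mpg = 53.96 gal
Cost = 53.96 gal × £2.73/gal = £147.31 ≈ £147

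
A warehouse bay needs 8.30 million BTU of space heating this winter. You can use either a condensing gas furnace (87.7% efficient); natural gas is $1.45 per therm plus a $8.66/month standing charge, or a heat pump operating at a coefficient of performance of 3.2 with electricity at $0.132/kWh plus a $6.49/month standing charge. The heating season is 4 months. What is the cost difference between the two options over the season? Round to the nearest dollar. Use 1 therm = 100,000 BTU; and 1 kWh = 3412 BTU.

$46

Heat load = 8.30 × 10⁶ BTU = 8,300,000 BTU
Gas: input = 8,300,000 / 0.877 = 9,464,082 BTU = 94.64 therm → 94.64 × $1.45 = $137.23; + 4 × $8.66 standing = $171.87
Heat pump: 8,300,000 BTU / 3412 = 2,433 kWh heat; / 3.2 = 760.2 kWh in → × $0.132 = $100.34; + 4 × $6.49 standing = $126.30
Difference = |$171.87 − $126.30| = $45.56 ≈ $46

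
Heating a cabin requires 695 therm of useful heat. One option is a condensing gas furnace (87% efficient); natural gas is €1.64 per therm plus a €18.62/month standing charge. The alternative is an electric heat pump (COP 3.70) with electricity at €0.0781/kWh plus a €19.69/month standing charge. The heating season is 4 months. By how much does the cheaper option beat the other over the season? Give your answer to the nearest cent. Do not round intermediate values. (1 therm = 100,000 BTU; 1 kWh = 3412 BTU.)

€875.88

Heat load = 695 therm × 100,000 = 69,500,000 BTU
Gas: input = 69,500,000 / 0.87 = 79,885,057 BTU = 798.9 therm → 798.9 × €1.64 = €1,310.11; + 4 × €18.62 standing = €1,384.59
Heat pump: 69,500,000 BTU / 3412 = 20,370 kWh heat; / 3.70 = 5,505 kWh in → × €0.0781 = €429.96; + 4 × €19.69 standing = €508.72
Difference = |€1,384.59 − €508.72| = €875.88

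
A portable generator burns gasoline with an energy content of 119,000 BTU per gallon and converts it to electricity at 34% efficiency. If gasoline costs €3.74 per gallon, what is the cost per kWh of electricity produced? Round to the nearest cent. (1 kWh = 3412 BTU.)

€0.32

Electrical output per gallon = 119,000 BTU × 0.34 / 3412 BTU/kWh = 11.86 kWh
Cost per kWh = €3.74 / 11.86 kWh = €0.315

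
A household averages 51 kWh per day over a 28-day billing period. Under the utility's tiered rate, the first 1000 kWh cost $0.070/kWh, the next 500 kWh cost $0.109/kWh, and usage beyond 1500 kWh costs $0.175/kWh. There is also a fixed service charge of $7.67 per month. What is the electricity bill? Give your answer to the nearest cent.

Usage = 51 kWh/day × 28 days = 1428 kWh
First 1000 kWh × $0.070 = $70.00
Next 428 kWh × $0.109 = $46.65
Remaining tier: 0 kWh (not reached)
Energy charge = $116.65; + service $7.67 = $124.32

$124.32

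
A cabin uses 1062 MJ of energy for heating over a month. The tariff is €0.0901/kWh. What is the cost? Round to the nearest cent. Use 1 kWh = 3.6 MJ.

1062 MJ × (0.27778 kWh/MJ) = 295 kWh
Cost = 295 kWh × €0.0901/kWh = €26.58

€26.58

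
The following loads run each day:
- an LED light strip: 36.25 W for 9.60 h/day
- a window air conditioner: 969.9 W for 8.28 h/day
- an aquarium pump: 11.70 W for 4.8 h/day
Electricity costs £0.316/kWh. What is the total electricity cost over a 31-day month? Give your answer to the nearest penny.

£82.63

LED light strip: 36.25 W × 9.60 h × 31 d = 10,788 Wh = 10.79 kWh
window air conditioner: 969.9 W × 8.28 h × 31 d = 248,954 Wh = 249 kWh
aquarium pump: 11.70 W × 4.8 h × 31 d = 1,741 Wh = 1.741 kWh
Total energy = 10.79 + 249 + 1.741 = 261.5 kWh
Cost = 261.5 kWh × £0.316 = £82.63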